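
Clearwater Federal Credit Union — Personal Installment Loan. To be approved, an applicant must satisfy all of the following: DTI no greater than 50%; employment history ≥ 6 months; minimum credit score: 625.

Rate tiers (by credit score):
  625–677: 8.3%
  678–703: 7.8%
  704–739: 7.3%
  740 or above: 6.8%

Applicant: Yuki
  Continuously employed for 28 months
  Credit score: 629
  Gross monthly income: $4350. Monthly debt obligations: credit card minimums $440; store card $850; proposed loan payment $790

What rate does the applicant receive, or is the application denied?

Credit score 629 ≥ 625 (meets minimum)
Total monthly debts = (440 + 850 + 790) = 2,080. DTI = 2,080/4,350 = 47.8% ≤ 50%
Employment 28 ≥ 6 months
All requirements met. Score 629 falls in the 625–677 tier → 8.3%.

Approved at 8.3%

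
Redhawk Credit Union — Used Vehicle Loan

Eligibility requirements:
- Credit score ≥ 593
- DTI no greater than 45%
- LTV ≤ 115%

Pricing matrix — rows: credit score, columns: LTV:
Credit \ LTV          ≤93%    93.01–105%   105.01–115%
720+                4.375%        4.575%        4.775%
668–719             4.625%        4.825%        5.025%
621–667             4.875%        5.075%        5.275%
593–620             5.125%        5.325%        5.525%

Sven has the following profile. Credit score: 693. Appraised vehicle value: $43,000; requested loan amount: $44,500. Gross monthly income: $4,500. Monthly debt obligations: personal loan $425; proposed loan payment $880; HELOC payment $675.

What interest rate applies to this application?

4.825%

Credit score 693 ≥ 593; Total monthly debts = (425 + 880 + 675) = 1,980. Debt-to-income = 1,980/4,500 = 44% — meets 45% limit
LTV = 44,500/43,000 = 103.5% ≤ 115%
Row: 693 falls in 668–719. Column: 103.5% falls in 93.01–105%. Rate = 4.825%.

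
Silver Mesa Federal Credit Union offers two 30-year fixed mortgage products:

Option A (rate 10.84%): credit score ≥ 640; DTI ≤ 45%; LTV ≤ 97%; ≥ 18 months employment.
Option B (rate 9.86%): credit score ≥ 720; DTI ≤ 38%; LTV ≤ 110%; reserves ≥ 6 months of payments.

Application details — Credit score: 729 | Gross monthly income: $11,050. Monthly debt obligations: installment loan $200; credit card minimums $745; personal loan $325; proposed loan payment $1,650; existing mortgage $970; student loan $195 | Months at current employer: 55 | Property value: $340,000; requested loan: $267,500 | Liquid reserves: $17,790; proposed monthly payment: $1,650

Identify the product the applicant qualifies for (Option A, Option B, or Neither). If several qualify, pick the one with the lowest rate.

Option B

Total debts = (200 + 745 + 325 + 1,650 + 970 + 195) = 4,085; DTI = 4,085/11,050 = 37%.
LTV = 267,500/340,000 = 78.7%.
Reserves = 17,790/1,650 = 10.8 months.
Option A: score 729 ≥ 640; DTI 37% ≤ 45%; LTV 78.7% ≤ 97%; employment 55 ≥ 18 mo → qualifies.
Option B: score 729 ≥ 720; DTI 37% ≤ 38%; LTV 78.7% ≤ 110%; reserves 10.8 ≥ 6 mo → qualifies.
Qualifying: Option A, Option B. Lowest rate is 9.86% → Option B.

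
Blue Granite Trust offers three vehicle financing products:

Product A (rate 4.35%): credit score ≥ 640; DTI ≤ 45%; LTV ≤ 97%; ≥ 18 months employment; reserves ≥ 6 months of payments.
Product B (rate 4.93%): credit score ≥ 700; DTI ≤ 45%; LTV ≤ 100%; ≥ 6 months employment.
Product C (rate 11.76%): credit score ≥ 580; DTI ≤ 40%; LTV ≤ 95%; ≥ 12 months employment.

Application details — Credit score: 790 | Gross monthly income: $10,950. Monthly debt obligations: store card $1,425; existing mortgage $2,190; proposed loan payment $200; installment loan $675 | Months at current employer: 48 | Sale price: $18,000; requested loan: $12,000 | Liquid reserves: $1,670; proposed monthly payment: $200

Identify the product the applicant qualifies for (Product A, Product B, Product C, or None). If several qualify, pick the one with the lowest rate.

Total debts = (1,425 + 2,190 + 200 + 675) = 4,490; DTI = 4,490/10,950 = 41%.
LTV = 12,000/18,000 = 66.7%.
Reserves = 1,670/200 = 8.3 months.
Product A: score 790 ≥ 640; DTI 41% ≤ 45%; LTV 66.7% ≤ 97%; employment 48 ≥ 18 mo; reserves 8.3 ≥ 6 mo → qualifies.
Product B: score 790 ≥ 700; DTI 41% ≤ 45%; LTV 66.7% ≤ 100%; employment 48 ≥ 6 mo → qualifies.
Product C: score 790 ≥ 580; DTI 41% > 40%; LTV 66.7% ≤ 95%; employment 48 ≥ 12 mo → does not qualify.
Qualifying: Product A, Product B. Lowest rate is 4.35% → Product A.

Product A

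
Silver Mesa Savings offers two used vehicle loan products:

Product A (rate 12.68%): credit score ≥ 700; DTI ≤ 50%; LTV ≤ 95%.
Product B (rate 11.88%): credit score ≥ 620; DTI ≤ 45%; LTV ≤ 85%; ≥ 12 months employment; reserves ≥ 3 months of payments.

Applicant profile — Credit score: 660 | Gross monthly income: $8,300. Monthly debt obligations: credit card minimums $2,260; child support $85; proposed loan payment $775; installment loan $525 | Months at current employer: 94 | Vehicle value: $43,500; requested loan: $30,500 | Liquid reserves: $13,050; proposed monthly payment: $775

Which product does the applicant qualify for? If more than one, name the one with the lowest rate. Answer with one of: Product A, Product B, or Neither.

Total debts = (2,260 + 85 + 775 + 525) = 3,645; DTI = 3,645/8,300 = 43.9%.
LTV = 30,500/43,500 = 70.1%.
Reserves = 13,050/775 = 16.8 months.
Product A: score 660 < 700; DTI 43.9% ≤ 50%; LTV 70.1% ≤ 95% → does not qualify.
Product B: score 660 ≥ 620; DTI 43.9% ≤ 45%; LTV 70.1% ≤ 85%; employment 94 ≥ 12 mo; reserves 16.8 ≥ 3 mo → qualifies.

Product B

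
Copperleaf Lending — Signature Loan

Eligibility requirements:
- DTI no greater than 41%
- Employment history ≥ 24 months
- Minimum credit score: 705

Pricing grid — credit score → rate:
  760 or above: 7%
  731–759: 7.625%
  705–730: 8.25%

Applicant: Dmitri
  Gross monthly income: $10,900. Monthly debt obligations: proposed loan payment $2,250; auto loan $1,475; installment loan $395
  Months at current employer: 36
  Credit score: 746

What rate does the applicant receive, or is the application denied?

Approved at 7.625%

Credit score 746 ≥ 705 (meets minimum)
Employment 36 ≥ 24 months
Total monthly debts = (2,250 + 1,475 + 395) = 4,120. DTI: 4,120 ÷ 10,900 = 37.8%, within the 41% cap
All requirements met. Score 746 falls in the 731–759 tier → 7.625%.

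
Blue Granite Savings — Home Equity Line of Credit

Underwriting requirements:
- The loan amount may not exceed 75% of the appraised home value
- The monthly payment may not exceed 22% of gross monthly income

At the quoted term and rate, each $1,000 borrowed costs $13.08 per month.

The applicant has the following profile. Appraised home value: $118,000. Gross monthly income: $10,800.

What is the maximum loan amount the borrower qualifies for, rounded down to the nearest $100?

$88,500

Payment cap: 22% × $10,800 = $2,376/month.
At $13.08 per $1,000, that supports 2,376/13.08 × 1,000 ≈ $181,651 → $181,600.
LTV cap: 75% × $118,000 = $88,500 → $88,500.
Binding constraint: loan-to-value.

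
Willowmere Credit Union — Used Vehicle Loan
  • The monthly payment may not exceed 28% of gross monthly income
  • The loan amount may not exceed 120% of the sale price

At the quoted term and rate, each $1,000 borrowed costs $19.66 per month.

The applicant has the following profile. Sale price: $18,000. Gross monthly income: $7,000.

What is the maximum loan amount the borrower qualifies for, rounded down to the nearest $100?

$21,600

Payment cap: 28% × $7,000 = $1,960/month.
At $19.66 per $1,000, that supports 1,960/19.66 × 1,000 ≈ $99,694 → $99,600.
LTV cap: 120% × $18,000 = $21,600 → $21,600.
Binding constraint: loan-to-value.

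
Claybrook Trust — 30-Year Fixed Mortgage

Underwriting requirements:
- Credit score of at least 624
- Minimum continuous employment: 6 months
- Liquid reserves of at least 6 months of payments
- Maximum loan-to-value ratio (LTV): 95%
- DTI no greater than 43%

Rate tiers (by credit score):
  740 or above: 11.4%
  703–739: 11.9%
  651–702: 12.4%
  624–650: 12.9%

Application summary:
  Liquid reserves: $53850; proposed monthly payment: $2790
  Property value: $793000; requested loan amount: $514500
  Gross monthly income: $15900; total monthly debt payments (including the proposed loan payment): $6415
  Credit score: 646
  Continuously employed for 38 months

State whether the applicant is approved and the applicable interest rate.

Credit score 646 ≥ 624 (meets minimum)
Employment 38 ≥ 6 months
LTV: 514,500 ÷ 793,000 = 64.9%, within 95% cap
Liquid reserves cover 53,850/2,790 = 19.3 months — ≥ 6 required
Debt-to-income = 6,415/15,900 = 40.3% — meets 43% limit
All requirements met. Score 646 falls in the 624–650 tier → 12.9%.

Approved at 12.9%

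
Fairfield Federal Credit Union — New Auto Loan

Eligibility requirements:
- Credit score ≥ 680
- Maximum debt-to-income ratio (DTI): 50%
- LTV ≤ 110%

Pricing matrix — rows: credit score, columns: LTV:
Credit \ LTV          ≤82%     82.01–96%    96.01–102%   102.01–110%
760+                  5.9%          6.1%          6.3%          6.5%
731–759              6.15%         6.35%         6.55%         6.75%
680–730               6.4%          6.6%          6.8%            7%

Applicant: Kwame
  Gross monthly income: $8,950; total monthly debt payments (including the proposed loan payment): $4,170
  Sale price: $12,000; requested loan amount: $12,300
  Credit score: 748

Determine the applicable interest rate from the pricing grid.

Credit score 748 ≥ 680; DTI = 4,170/8,950 = 46.6% ≤ 50%
Loan-to-value = 12,300/12,000 = 102.5% — pass (110% max)
Score 748 is in the 731–759 band; LTV 102.5% is in the 102.01–110% band → 6.75%.

6.75%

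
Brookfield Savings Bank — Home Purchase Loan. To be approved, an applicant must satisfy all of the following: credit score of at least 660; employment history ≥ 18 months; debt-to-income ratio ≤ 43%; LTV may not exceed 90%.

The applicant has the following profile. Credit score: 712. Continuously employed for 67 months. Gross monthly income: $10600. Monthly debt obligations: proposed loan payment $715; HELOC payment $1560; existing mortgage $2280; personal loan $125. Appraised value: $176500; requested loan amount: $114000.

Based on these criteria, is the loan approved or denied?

Denied

Credit score 712 ≥ 660 (meets)
Employment 67 ≥ 18 months
Total monthly debts = (715 + 1,560 + 2,280 + 125) = 4,680. DTI = 4,680/10,600 = 44.2% > 43%
LTV: 114,000 ÷ 176,500 = 64.6%, within 90% cap
Fails on DTI.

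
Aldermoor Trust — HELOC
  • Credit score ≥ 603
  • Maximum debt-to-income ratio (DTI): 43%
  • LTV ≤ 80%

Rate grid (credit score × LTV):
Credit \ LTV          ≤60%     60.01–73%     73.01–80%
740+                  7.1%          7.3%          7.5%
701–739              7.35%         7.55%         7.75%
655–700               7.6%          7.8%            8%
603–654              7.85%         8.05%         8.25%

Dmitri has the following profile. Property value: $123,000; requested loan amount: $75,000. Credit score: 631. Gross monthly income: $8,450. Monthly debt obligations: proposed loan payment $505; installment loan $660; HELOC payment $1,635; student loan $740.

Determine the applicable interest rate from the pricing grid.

Credit score 631 ≥ 603; Total monthly debts = (505 + 660 + 1,635 + 740) = 3,540. Debt-to-income = 3,540/8,450 = 41.9% — meets 43% limit
LTV = 75,000/123,000 = 61% ≤ 80%
Score 631 is in the 603–654 band; LTV 61% is in the 60.01–73% band → 8.05%.

8.05%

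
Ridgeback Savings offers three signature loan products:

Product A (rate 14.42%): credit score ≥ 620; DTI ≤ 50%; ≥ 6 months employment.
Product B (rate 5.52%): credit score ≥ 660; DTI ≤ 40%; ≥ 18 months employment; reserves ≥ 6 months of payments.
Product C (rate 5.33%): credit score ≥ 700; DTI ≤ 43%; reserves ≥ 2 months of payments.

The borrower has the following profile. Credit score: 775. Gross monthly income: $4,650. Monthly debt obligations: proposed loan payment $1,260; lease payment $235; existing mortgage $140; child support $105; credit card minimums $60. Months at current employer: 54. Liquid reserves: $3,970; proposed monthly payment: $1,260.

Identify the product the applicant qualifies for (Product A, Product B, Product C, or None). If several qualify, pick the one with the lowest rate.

Total debts = (1,260 + 235 + 140 + 105 + 60) = 1,800; DTI = 1,800/4,650 = 38.7%.
Reserves = 3,970/1,260 = 3.2 months.
Product A: score 775 ≥ 620; DTI 38.7% ≤ 50%; employment 54 ≥ 6 mo → qualifies.
Product B: score 775 ≥ 660; DTI 38.7% ≤ 40%; employment 54 ≥ 18 mo; reserves 3.2 < 6 mo → does not qualify.
Product C: score 775 ≥ 700; DTI 38.7% ≤ 43%; reserves 3.2 ≥ 2 mo → qualifies.
Qualifying: Product A, Product C. Lowest rate is 5.33% → Product C.

Product C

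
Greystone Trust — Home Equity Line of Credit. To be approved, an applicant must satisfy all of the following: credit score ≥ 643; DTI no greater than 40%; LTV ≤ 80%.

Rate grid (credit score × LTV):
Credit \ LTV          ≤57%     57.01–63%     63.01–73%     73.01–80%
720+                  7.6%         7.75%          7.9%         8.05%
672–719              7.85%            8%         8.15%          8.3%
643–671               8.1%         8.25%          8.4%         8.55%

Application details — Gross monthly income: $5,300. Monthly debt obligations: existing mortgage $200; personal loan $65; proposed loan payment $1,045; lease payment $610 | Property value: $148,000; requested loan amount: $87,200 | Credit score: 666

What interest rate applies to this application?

8.25%

Credit score 666 ≥ 643; Total monthly debts = (200 + 65 + 1,045 + 610) = 1,920. DTI: 1,920 ÷ 5,300 = 36.2%, within the 40% cap
LTV: 87,200 ÷ 148,000 = 58.9%, within 80% cap
Score 666 is in the 643–671 band; LTV 58.9% is in the 57.01–63% band → 8.25%.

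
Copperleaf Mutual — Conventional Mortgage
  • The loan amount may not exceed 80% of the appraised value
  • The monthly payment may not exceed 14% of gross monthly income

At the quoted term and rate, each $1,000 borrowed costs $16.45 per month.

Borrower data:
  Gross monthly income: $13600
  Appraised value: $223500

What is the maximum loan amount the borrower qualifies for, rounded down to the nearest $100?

Payment cap: 14% × $13,600 = $1,904/month.
At $16.45 per $1,000, that supports 1,904/16.45 × 1,000 ≈ $115,744 → $115,700.
LTV cap: 80% × $223,500 = $178,800 → $178,800.
Binding constraint: payment-to-income.

$115,700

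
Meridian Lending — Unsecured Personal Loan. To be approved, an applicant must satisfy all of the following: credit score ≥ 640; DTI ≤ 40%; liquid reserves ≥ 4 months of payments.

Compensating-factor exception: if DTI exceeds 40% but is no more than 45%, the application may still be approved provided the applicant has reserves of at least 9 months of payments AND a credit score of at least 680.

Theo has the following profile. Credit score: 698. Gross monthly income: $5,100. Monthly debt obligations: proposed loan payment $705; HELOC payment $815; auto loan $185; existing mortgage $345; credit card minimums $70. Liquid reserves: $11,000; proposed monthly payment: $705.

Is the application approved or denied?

Approved

Credit score 698 ≥ 640 (meets base)
Total debts = (705 + 815 + 185 + 345 + 70) = 2,120. DTI: 2,120 ÷ 5,100 = 41.6%, over the 40% base limit.
Reserves = 11,000/705 = 15.6 months ≥ 4
DTI 41.6% is within the 40%–45% exception band; checking compensating factors.
Override check — reserves: 15.6 mo (ok); score: 698 (ok).
Both compensating conditions met → exception applies.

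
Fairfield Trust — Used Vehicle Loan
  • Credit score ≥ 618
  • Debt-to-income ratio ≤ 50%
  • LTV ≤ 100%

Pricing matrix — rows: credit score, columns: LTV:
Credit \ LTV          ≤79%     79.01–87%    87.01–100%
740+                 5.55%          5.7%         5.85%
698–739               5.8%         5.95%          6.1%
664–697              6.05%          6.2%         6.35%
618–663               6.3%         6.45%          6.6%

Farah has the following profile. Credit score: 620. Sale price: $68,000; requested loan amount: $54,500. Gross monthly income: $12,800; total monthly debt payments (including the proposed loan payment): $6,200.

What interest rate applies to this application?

Credit score 620 ≥ 618; Debt-to-income = 6,200/12,800 = 48.4% — meets 50% limit
Loan-to-value = 54,500/68,000 = 80.1% — pass (100% max)
Row: 620 falls in 618–663. Column: 80.1% falls in 79.01–87%. Rate = 6.45%.

6.45%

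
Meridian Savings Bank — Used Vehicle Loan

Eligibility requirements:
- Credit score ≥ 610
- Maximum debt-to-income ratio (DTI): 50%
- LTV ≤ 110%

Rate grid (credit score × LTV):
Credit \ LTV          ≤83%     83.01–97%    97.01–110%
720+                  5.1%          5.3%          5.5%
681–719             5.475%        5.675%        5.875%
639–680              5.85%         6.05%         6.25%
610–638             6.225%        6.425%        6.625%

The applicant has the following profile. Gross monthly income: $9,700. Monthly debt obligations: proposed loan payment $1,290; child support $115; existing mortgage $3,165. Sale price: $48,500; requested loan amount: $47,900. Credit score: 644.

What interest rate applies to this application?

6.25%

Credit score 644 ≥ 610; Total monthly debts = (1,290 + 115 + 3,165) = 4,570. DTI = 4,570/9,700 = 47.1% ≤ 50%
LTV = 47,900/48,500 = 98.8% ≤ 110%
Score 644 is in the 639–680 band; LTV 98.8% is in the 97.01–110% band → 6.25%.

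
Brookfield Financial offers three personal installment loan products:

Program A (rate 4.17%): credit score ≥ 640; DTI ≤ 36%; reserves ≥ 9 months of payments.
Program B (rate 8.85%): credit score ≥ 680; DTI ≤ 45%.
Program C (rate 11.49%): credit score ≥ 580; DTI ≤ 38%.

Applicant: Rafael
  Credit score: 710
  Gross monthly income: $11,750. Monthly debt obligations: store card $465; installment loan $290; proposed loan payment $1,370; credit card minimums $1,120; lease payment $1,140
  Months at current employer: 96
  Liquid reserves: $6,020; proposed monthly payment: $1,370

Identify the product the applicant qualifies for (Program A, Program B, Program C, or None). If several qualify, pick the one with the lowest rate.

Total debts = (465 + 290 + 1,370 + 1,120 + 1,140) = 4,385; DTI = 4,385/11,750 = 37.3%.
Reserves = 6,020/1,370 = 4.4 months.
Program A: score 710 ≥ 640; DTI 37.3% > 36%; reserves 4.4 < 9 mo → does not qualify.
Program B: score 710 ≥ 680; DTI 37.3% ≤ 45% → qualifies.
Program C: score 710 ≥ 580; DTI 37.3% ≤ 38% → qualifies.
Qualifying: Program B, Program C. Lowest rate is 8.85% → Program B.

Program B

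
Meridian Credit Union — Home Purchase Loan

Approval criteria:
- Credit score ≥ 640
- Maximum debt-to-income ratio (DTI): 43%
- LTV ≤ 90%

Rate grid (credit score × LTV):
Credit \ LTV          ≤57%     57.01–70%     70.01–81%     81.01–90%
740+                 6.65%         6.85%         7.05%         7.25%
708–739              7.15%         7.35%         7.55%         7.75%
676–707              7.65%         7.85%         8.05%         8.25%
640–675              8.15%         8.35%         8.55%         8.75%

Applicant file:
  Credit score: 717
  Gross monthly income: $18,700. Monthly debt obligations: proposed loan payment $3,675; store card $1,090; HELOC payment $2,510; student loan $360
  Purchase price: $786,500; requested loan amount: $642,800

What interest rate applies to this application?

Credit score 717 ≥ 640; Total monthly debts = (3,675 + 1,090 + 2,510 + 360) = 7,635. Debt-to-income = 7,635/18,700 = 40.8% — meets 43% limit
LTV: 642,800 ÷ 786,500 = 81.7%, within 90% cap
Score 717 is in the 708–739 band; LTV 81.7% is in the 81.01–90% band → 7.75%.

7.75%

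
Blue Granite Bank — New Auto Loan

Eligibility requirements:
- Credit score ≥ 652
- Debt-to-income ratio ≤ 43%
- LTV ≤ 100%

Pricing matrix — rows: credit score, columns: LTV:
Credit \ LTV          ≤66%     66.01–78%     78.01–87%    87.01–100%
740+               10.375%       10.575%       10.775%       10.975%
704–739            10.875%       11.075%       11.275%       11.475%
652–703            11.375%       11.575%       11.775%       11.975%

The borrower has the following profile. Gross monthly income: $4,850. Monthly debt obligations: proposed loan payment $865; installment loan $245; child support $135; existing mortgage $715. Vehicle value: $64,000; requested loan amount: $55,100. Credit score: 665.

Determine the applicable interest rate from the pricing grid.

Credit score 665 ≥ 652; Total monthly debts = (865 + 245 + 135 + 715) = 1,960. DTI = 1,960/4,850 = 40.4% ≤ 43%
LTV = 55,100/64,000 = 86.1% ≤ 100%
Credit 665 → row 652–703; LTV 86.1% → column 78.01–87%. Grid cell → 11.775%.

11.775%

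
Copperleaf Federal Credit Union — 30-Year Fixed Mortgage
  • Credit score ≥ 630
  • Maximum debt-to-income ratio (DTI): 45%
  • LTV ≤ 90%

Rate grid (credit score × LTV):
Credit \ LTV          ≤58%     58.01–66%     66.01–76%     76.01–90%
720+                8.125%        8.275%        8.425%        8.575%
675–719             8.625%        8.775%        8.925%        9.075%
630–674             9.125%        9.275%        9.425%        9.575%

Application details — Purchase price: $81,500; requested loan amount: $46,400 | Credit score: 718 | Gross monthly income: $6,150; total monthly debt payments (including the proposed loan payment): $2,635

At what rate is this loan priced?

8.625%

Credit score 718 ≥ 630; DTI = 2,635/6,150 = 42.8% ≤ 45%
LTV: 46,400 ÷ 81,500 = 56.9%, within 90% cap
Row: 718 falls in 675–719. Column: 56.9% falls in ≤58%. Rate = 8.625%.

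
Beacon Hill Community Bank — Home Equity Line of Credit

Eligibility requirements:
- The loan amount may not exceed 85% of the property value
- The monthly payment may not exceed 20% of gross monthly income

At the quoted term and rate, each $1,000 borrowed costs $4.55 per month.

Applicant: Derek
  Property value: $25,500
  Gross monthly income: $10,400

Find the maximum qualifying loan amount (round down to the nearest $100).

$21,600

Payment cap: 20% × $10,400 = $2,080/month.
At $4.55 per $1,000, that supports 2,080/4.55 × 1,000 ≈ $457,142 → $457,100.
LTV cap: 85% × $25,500 = $21,675 → $21,600.
Binding constraint: loan-to-value.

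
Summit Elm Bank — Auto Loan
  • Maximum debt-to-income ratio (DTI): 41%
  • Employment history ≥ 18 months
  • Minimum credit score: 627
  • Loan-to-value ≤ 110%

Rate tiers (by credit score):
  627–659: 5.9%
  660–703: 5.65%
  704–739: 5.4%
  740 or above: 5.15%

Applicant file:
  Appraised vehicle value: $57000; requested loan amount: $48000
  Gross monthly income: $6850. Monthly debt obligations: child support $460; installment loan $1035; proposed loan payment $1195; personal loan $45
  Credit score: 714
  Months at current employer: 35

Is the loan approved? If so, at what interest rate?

Approved at 5.4%

Credit score 714 ≥ 627 (meets minimum)
Employment 35 ≥ 18 months
LTV: 48,000 ÷ 57,000 = 84.2%, within 110% cap
Total monthly debts = (460 + 1,035 + 1,195 + 45) = 2,735. DTI = 2,735/6,850 = 39.9% ≤ 41%
All requirements met. Score 714 falls in the 704–739 tier → 5.4%.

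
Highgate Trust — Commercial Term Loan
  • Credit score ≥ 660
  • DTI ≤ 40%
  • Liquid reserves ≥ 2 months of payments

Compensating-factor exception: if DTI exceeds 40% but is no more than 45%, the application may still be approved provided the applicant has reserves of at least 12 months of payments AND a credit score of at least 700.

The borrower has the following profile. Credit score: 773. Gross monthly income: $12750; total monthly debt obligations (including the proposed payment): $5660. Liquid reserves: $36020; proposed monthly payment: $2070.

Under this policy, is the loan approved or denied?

Credit score 773 ≥ 660 (meets base)
DTI: 5,660 ÷ 12,750 = 44.4%, over the 40% base limit.
Reserves: 36,020 ÷ 2,070 = 17.4 months (meets 2-month minimum)
DTI 44.4% is within the 40%–45% exception band; checking compensating factors.
Reserves 17.4 ≥ 12 months; credit score 773 ≥ 700.
Both compensating conditions met → exception applies.

Approved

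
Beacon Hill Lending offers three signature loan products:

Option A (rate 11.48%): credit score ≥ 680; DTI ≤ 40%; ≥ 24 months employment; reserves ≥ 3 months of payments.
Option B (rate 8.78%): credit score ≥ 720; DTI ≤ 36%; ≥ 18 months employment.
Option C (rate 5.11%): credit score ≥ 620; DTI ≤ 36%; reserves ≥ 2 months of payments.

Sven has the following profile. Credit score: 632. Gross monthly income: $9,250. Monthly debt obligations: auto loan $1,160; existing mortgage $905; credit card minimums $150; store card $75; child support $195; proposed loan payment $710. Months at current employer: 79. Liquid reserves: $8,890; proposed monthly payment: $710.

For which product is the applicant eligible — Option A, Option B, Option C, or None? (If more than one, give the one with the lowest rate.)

Total debts = (1,160 + 905 + 150 + 75 + 195 + 710) = 3,195; DTI = 3,195/9,250 = 34.5%.
Reserves = 8,890/710 = 12.5 months.
Option A: score 632 < 680; DTI 34.5% ≤ 40%; employment 79 ≥ 24 mo; reserves 12.5 ≥ 3 mo → does not qualify.
Option B: score 632 < 720; DTI 34.5% ≤ 36%; employment 79 ≥ 18 mo → does not qualify.
Option C: score 632 ≥ 620; DTI 34.5% ≤ 36%; reserves 12.5 ≥ 2 mo → qualifies.

Option C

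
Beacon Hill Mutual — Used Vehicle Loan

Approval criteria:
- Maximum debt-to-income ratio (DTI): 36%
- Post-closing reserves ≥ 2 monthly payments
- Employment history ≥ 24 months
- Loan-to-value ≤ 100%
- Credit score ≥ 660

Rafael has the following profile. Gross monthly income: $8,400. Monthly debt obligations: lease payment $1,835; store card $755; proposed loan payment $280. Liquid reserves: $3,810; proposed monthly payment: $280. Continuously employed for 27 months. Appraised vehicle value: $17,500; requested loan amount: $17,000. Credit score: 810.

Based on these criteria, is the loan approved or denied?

Approved

Total monthly debts = (1,835 + 755 + 280) = 2,870. DTI: 2,870 ÷ 8,400 = 34.2%, within the 36% cap
Reserves: 3,810 ÷ 280 = 13.6 months (meets 2-month minimum)
Employment 27 ≥ 24 months
Loan-to-value = 17,000/17,500 = 97.1% — pass (100% max)
Credit score 810 ≥ 660 (meets)
All criteria satisfied.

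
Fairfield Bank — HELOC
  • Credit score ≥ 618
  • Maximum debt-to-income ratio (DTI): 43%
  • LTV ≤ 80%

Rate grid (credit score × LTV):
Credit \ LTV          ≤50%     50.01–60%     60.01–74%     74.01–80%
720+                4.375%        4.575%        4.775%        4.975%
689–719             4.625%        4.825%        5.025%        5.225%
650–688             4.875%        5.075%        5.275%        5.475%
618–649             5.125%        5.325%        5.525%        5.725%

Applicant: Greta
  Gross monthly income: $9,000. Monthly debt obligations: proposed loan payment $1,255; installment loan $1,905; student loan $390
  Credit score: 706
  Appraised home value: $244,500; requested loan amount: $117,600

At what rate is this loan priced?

Credit score 706 ≥ 618; Total monthly debts = (1,255 + 1,905 + 390) = 3,550. DTI = 3,550/9,000 = 39.4% ≤ 43%
LTV = 117,600/244,500 = 48.1% ≤ 80%
Credit 706 → row 689–719; LTV 48.1% → column ≤50%. Grid cell → 4.625%.

4.625%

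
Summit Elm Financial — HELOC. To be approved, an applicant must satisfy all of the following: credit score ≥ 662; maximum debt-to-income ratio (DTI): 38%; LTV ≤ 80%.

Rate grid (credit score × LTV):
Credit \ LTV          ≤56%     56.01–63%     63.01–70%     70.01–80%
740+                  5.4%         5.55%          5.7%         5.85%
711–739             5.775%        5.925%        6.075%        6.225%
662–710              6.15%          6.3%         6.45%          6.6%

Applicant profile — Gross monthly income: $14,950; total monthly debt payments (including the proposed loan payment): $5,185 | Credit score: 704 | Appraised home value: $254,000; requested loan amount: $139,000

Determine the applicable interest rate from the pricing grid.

Credit score 704 ≥ 662; Debt-to-income = 5,185/14,950 = 34.7% — meets 38% limit
LTV = 139,000/254,000 = 54.7% ≤ 80%
Credit 704 → row 662–710; LTV 54.7% → column ≤56%. Grid cell → 6.15%.

6.15%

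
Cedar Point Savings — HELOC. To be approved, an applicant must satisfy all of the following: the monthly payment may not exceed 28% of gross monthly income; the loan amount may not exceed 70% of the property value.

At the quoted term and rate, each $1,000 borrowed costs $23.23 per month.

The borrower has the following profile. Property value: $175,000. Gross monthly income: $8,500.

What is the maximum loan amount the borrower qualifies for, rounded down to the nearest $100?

$102,400

Payment cap: 28% × $8,500 = $2,380/month.
At $23.23 per $1,000, that supports 2,380/23.23 × 1,000 ≈ $102,453 → $102,400.
LTV cap: 70% × $175,000 = $122,500 → $122,500.
Binding constraint: payment-to-income.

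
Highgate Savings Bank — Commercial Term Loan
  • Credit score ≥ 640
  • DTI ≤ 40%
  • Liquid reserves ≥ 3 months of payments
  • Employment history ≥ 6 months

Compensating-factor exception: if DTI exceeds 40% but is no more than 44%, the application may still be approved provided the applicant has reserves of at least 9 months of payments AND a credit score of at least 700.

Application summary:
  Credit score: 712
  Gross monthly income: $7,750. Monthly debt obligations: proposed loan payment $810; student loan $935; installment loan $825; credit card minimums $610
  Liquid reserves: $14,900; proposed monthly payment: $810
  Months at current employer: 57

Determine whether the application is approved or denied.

Approved

Credit score 712 ≥ 640 (meets base)
Total debts = (810 + 935 + 825 + 610) = 3,180. DTI: 3,180 ÷ 7,750 = 41%, over the 40% base limit.
Reserves = 14,900/810 = 18.4 months ≥ 3
Employment 57 ≥ 6 months
DTI 41% is within the 40%–44% exception band; checking compensating factors.
Override check — reserves: 18.4 mo (ok); score: 712 (ok).
Both compensating conditions met → exception applies.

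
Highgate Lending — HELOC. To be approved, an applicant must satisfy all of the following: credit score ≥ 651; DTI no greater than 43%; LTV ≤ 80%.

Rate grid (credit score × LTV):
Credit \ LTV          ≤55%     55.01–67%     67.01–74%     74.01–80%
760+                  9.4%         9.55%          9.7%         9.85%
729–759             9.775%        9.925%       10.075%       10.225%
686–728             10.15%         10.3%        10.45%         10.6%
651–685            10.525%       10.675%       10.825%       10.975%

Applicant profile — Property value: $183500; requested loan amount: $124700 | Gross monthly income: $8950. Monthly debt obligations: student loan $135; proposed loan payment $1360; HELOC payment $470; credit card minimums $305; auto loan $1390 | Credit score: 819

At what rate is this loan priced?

Credit score 819 ≥ 651; Total monthly debts = (135 + 1,360 + 470 + 305 + 1,390) = 3,660. DTI: 3,660 ÷ 8,950 = 40.9%, within the 43% cap
Loan-to-value = 124,700/183,500 = 68% — pass (80% max)
Score 819 is in the 760+ band; LTV 68% is in the 67.01–74% band → 9.7%.

9.7%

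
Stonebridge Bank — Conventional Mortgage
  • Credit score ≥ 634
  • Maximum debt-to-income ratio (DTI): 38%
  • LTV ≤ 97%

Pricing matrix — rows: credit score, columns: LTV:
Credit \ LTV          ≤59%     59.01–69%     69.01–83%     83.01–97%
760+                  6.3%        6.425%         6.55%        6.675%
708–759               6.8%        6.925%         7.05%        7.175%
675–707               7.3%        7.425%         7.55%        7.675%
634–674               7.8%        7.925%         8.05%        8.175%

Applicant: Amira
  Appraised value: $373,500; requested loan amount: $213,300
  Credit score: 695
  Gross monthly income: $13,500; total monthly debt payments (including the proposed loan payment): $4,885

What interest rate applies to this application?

Credit score 695 ≥ 634; DTI = 4,885/13,500 = 36.2% ≤ 38%
LTV: 213,300 ÷ 373,500 = 57.1%, within 97% cap
Credit 695 → row 675–707; LTV 57.1% → column ≤59%. Grid cell → 7.3%.

7.3%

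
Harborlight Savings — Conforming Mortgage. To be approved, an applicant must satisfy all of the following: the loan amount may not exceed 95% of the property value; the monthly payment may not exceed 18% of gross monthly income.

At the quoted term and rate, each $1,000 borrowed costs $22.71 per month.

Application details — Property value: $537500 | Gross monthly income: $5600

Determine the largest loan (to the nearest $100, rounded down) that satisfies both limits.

Payment cap: 18% × $5,600 = $1,008/month.
At $22.71 per $1,000, that supports 1,008/22.71 × 1,000 ≈ $44,385 → $44,300.
LTV cap: 95% × $537,500 = $510,625 → $510,600.
Binding constraint: payment-to-income.

$44,300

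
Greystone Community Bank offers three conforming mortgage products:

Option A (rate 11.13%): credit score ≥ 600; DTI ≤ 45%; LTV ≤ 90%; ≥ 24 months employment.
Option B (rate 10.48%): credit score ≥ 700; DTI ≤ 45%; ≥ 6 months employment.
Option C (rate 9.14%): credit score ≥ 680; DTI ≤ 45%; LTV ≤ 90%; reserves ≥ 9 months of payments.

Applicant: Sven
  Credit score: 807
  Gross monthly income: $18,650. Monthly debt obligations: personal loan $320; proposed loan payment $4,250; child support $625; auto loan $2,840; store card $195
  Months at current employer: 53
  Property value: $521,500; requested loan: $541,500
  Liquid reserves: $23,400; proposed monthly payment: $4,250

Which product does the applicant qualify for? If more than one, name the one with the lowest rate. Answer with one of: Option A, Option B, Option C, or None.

Total debts = (320 + 4,250 + 625 + 2,840 + 195) = 8,230; DTI = 8,230/18,650 = 44.1%.
LTV = 541,500/521,500 = 103.8%.
Reserves = 23,400/4,250 = 5.5 months.
Option A: score 807 ≥ 600; DTI 44.1% ≤ 45%; LTV 103.8% > 90%; employment 53 ≥ 24 mo → does not qualify.
Option B: score 807 ≥ 700; DTI 44.1% ≤ 45%; employment 53 ≥ 6 mo → qualifies.
Option C: score 807 ≥ 680; DTI 44.1% ≤ 45%; LTV 103.8% > 90%; reserves 5.5 < 9 mo → does not qualify.

Option B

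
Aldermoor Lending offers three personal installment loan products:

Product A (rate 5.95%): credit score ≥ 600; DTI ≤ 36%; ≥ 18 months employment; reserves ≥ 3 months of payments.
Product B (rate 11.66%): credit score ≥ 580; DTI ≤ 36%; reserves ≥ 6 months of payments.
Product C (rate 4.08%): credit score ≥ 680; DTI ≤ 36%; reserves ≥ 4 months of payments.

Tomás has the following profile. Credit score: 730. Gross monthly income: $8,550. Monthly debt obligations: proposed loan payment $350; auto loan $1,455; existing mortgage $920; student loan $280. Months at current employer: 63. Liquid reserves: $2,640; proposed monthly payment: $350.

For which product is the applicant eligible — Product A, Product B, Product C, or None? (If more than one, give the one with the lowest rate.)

Total debts = (350 + 1,455 + 920 + 280) = 3,005; DTI = 3,005/8,550 = 35.1%.
Reserves = 2,640/350 = 7.5 months.
Product A: score 730 ≥ 600; DTI 35.1% ≤ 36%; employment 63 ≥ 18 mo; reserves 7.5 ≥ 3 mo → qualifies.
Product B: score 730 ≥ 580; DTI 35.1% ≤ 36%; reserves 7.5 ≥ 6 mo → qualifies.
Product C: score 730 ≥ 680; DTI 35.1% ≤ 36%; reserves 7.5 ≥ 4 mo → qualifies.
Qualifying: Product A, Product B, Product C. Lowest rate is 4.08% → Product C.

Product C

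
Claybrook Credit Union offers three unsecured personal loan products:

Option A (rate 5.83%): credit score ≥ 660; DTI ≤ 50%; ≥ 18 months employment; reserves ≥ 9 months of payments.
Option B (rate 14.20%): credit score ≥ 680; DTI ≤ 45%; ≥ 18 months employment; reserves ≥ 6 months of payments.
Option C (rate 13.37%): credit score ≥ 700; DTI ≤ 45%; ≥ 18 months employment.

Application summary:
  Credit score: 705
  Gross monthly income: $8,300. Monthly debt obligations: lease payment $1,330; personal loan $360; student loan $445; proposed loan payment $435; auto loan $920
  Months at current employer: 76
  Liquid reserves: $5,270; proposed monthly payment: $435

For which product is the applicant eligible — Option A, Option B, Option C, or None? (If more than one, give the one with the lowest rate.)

Total debts = (1,330 + 360 + 445 + 435 + 920) = 3,490; DTI = 3,490/8,300 = 42%.
Reserves = 5,270/435 = 12.1 months.
Option A: score 705 ≥ 660; DTI 42% ≤ 50%; employment 76 ≥ 18 mo; reserves 12.1 ≥ 9 mo → qualifies.
Option B: score 705 ≥ 680; DTI 42% ≤ 45%; employment 76 ≥ 18 mo; reserves 12.1 ≥ 6 mo → qualifies.
Option C: score 705 ≥ 700; DTI 42% ≤ 45%; employment 76 ≥ 18 mo → qualifies.
Qualifying: Option A, Option B, Option C. Lowest rate is 5.83% → Option A.

Option A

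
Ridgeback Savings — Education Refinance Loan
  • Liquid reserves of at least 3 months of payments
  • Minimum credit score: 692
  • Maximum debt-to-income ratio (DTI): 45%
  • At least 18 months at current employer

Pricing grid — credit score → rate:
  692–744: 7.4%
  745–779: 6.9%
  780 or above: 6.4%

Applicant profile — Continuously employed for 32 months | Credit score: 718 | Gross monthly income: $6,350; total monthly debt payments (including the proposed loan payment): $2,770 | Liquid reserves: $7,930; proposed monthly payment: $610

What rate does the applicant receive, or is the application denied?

Approved at 7.4%

Credit score 718 ≥ 692 (meets minimum)
DTI = 2,770/6,350 = 43.6% ≤ 45%
Employment 32 ≥ 18 months
Reserves: 7,930 ÷ 610 = 13.0 months (meets 3-month minimum)
All requirements met. Score 718 falls in the 692–744 tier → 7.4%.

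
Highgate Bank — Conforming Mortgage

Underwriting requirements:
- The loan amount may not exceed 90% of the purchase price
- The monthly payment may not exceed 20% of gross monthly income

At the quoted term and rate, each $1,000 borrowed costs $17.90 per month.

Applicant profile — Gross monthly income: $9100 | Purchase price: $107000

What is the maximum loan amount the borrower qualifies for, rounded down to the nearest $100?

$96,300

Payment cap: 20% × $9,100 = $1,820/month.
At $17.90 per $1,000, that supports 1,820/17.90 × 1,000 ≈ $101,675 → $101,600.
LTV cap: 90% × $107,000 = $96,300 → $96,300.
Binding constraint: loan-to-value.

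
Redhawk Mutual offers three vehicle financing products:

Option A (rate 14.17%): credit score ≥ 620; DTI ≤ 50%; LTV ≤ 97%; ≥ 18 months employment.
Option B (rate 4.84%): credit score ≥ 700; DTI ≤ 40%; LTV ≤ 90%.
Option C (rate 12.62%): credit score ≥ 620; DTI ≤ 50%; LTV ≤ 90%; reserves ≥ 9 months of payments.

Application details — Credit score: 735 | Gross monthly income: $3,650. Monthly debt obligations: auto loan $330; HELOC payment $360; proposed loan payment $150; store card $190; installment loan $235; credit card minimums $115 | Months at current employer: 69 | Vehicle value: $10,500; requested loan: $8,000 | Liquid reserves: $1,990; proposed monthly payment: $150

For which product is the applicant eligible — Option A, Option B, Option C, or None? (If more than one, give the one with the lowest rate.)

Total debts = (330 + 360 + 150 + 190 + 235 + 115) = 1,380; DTI = 1,380/3,650 = 37.8%.
LTV = 8,000/10,500 = 76.2%.
Reserves = 1,990/150 = 13.3 months.
Option A: score 735 ≥ 620; DTI 37.8% ≤ 50%; LTV 76.2% ≤ 97%; employment 69 ≥ 18 mo → qualifies.
Option B: score 735 ≥ 700; DTI 37.8% ≤ 40%; LTV 76.2% ≤ 90% → qualifies.
Option C: score 735 ≥ 620; DTI 37.8% ≤ 50%; LTV 76.2% ≤ 90%; reserves 13.3 ≥ 9 mo → qualifies.
Qualifying: Option A, Option B, Option C. Lowest rate is 4.84% → Option B.

Option B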